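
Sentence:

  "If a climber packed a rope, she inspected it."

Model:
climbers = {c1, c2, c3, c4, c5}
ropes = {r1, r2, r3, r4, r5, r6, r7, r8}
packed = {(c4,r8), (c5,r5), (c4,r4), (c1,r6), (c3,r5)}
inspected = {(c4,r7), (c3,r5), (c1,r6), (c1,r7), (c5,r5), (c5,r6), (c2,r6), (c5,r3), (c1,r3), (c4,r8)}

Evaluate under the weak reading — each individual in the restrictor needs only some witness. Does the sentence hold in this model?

"it" takes "a rope" as antecedent — a donkey pronoun bound across the clause boundary.
Weak reading: every climber c with some packed-rope has at least one packed-rope r such that inspected(c,r).
Per climber: c1:✓  c3:✓  c4:✓  c5:✓
Every climber in the restrictor has a witness.

True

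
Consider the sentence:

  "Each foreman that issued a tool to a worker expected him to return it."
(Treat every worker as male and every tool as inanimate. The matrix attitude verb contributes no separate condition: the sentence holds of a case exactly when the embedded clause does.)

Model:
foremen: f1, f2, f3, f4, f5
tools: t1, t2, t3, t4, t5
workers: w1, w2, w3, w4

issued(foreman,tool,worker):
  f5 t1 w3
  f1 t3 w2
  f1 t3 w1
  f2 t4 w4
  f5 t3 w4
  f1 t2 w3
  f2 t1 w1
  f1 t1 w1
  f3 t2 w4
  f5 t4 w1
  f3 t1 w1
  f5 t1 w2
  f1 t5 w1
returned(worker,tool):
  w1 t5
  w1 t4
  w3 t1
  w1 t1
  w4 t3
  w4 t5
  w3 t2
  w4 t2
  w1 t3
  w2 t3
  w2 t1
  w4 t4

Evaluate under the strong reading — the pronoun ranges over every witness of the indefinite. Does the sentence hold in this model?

True

"him" takes "a worker" as antecedent and "it" takes "a tool"; both are donkey pronouns co-varying with the restrictor.
Strong reading: for every (f,t,w) with issued(f,t,w), returned(w,t).
Restrictor triples: (f1,t1,w1)→returned(w1,t1) ✓  (f1,t2,w3)→returned(w3,t2) ✓  (f1,t3,w1)→returned(w1,t3) ✓  (f1,t3,w2)→returned(w2,t3) ✓  (f1,t5,w1)→returned(w1,t5) ✓  (f2,t1,w1)→returned(w1,t1) ✓  (f2,t4,w4)→returned(w4,t4) ✓  (f3,t1,w1)→returned(w1,t1) ✓  (f3,t2,w4)→returned(w4,t2) ✓  (f5,t1,w2)→returned(w2,t1) ✓  (f5,t1,w3)→returned(w3,t1) ✓  (f5,t3,w4)→returned(w4,t3) ✓  (f5,t4,w1)→returned(w1,t4) ✓
Every restrictor triple satisfies the scope.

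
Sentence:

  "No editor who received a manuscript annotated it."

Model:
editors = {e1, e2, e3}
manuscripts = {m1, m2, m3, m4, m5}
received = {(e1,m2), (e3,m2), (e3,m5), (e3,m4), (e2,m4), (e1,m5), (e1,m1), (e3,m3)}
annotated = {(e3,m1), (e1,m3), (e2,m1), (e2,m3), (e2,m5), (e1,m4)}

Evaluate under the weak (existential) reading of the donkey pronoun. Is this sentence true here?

True

"it" takes "a manuscript" as antecedent — a donkey pronoun bound across the clause boundary.
Truth condition: for no (e,m) with received(e,m) does annotated(e,m) hold.
Restrictor pairs — does the scope hold? (e1,m1):fails  (e1,m2):fails  (e1,m5):fails  (e2,m4):fails  (e3,m2):fails  (e3,m3):fails  (e3,m4):fails  (e3,m5):fails
Scope holds for no restrictor pair, so the sentence is true.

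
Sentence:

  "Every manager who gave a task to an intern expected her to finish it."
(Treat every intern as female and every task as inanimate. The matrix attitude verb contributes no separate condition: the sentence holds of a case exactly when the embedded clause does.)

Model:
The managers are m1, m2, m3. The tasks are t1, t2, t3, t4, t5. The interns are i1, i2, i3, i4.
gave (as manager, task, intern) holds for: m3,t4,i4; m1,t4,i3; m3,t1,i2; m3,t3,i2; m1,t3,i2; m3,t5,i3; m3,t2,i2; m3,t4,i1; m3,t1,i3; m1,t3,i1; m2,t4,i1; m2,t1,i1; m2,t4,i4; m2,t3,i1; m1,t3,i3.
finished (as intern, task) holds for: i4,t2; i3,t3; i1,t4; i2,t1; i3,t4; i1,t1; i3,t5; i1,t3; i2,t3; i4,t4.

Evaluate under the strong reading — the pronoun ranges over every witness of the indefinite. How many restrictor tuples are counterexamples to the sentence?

2

"her" takes "an intern" as antecedent and "it" takes "a task"; both are donkey pronouns co-varying with the restrictor.
Strong reading: for every (m,t,i) with gave(m,t,i), finished(i,t).
Restrictor triples: (m1,t3,i1)→finished(i1,t3) ✓  (m1,t3,i2)→finished(i2,t3) ✓  (m1,t3,i3)→finished(i3,t3) ✓  (m1,t4,i3)→finished(i3,t4) ✓  (m2,t1,i1)→finished(i1,t1) ✓  (m2,t3,i1)→finished(i1,t3) ✓  (m2,t4,i1)→finished(i1,t4) ✓  (m2,t4,i4)→finished(i4,t4) ✓  (m3,t1,i2)→finished(i2,t1) ✓  (m3,t1,i3)→finished(i3,t1) ✗  (m3,t2,i2)→finished(i2,t2) ✗  (m3,t3,i2)→finished(i2,t3) ✓  (m3,t4,i1)→finished(i1,t4) ✓  (m3,t4,i4)→finished(i4,t4) ✓  (m3,t5,i3)→finished(i3,t5) ✓
Counterexamples (restrictor triples failing the scope): 2.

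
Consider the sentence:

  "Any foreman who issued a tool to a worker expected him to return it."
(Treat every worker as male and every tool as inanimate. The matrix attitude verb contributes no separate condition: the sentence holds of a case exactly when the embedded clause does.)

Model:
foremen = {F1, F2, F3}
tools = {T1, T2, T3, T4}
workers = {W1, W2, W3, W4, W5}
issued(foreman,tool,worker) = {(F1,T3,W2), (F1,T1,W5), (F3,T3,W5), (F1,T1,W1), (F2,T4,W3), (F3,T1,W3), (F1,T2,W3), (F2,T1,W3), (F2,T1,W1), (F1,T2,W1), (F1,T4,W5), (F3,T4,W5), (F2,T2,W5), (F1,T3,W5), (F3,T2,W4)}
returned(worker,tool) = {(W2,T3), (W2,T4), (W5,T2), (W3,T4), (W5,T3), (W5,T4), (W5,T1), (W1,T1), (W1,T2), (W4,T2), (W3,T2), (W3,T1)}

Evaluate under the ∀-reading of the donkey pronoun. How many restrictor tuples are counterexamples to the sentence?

"him" takes "a worker" as antecedent and "it" takes "a tool"; both are donkey pronouns co-varying with the restrictor.
Strong reading: for every (f,t,w) with issued(f,t,w), returned(w,t).
Restrictor triples: (F1,T1,W1)→returned(W1,T1) ✓  (F1,T1,W5)→returned(W5,T1) ✓  (F1,T2,W1)→returned(W1,T2) ✓  (F1,T2,W3)→returned(W3,T2) ✓  (F1,T3,W2)→returned(W2,T3) ✓  (F1,T3,W5)→returned(W5,T3) ✓  (F1,T4,W5)→returned(W5,T4) ✓  (F2,T1,W1)→returned(W1,T1) ✓  (F2,T1,W3)→returned(W3,T1) ✓  (F2,T2,W5)→returned(W5,T2) ✓  (F2,T4,W3)→returned(W3,T4) ✓  (F3,T1,W3)→returned(W3,T1) ✓  (F3,T2,W4)→returned(W4,T2) ✓  (F3,T3,W5)→returned(W5,T3) ✓  (F3,T4,W5)→returned(W5,T4) ✓
Counterexamples (restrictor triples failing the scope): 0.

0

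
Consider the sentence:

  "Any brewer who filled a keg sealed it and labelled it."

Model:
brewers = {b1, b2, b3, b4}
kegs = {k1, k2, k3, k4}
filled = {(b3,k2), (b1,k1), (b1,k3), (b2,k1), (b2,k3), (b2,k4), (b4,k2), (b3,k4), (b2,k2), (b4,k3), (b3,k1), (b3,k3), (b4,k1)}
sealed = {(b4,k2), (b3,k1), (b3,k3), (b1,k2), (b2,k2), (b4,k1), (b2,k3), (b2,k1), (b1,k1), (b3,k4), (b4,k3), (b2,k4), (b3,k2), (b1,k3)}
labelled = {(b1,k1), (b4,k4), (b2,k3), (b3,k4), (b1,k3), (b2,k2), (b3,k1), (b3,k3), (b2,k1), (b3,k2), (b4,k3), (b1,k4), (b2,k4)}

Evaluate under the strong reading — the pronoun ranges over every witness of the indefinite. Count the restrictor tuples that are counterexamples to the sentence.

"it" takes "a keg" as antecedent — a donkey pronoun bound across the clause boundary.
Strong reading: for every (b,k) with filled(b,k), sealed(b,k) ∧ labelled(b,k).
Restrictor pairs: (b1,k1) ✓  (b1,k3) ✓  (b2,k1) ✓  (b2,k2) ✓  (b2,k3) ✓  (b2,k4) ✓  (b3,k1) ✓  (b3,k2) ✓  (b3,k3) ✓  (b3,k4) ✓  (b4,k1) ✗  (b4,k2) ✗  (b4,k3) ✓
Counterexamples (restrictor pairs failing the scope): 2.

2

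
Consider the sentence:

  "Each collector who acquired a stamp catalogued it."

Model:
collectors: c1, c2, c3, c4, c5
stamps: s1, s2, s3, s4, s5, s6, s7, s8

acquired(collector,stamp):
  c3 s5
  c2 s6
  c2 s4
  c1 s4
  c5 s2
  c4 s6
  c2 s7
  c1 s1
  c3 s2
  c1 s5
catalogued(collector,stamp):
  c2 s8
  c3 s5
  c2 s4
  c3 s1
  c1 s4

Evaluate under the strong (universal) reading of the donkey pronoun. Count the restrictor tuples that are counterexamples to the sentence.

"it" takes "a stamp" as antecedent — a donkey pronoun bound across the clause boundary.
Strong reading: for every (c,s) with acquired(c,s), catalogued(c,s).
Restrictor pairs: (c1,s1) ✗  (c1,s4) ✓  (c1,s5) ✗  (c2,s4) ✓  (c2,s6) ✗  (c2,s7) ✗  (c3,s2) ✗  (c3,s5) ✓  (c4,s6) ✗  (c5,s2) ✗
Counterexamples (restrictor pairs failing the scope): 7.

7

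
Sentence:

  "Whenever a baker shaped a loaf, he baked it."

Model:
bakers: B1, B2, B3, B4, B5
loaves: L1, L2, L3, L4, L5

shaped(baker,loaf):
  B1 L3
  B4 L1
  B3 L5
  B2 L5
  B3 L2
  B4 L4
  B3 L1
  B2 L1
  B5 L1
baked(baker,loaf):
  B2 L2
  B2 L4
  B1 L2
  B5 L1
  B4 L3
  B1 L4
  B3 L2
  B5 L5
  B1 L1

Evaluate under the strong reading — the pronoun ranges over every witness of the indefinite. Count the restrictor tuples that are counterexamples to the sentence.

7

"it" takes "a loaf" as antecedent — a donkey pronoun bound across the clause boundary.
Strong reading: for every (b,l) with shaped(b,l), baked(b,l).
Restrictor pairs: (B1,L3) ✗  (B2,L1) ✗  (B2,L5) ✗  (B3,L1) ✗  (B3,L2) ✓  (B3,L5) ✗  (B4,L1) ✗  (B4,L4) ✗  (B5,L1) ✓
Counterexamples (restrictor pairs failing the scope): 7.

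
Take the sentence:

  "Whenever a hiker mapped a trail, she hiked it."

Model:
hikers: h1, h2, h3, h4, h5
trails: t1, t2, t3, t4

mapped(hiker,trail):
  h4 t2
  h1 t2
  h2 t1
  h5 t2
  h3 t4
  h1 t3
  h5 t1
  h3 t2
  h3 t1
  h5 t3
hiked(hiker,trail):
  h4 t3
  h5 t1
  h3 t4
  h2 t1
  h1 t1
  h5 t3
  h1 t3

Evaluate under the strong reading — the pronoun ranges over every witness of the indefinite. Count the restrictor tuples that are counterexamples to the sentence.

5

"it" takes "a trail" as antecedent — a donkey pronoun bound across the clause boundary.
Strong reading: for every (h,t) with mapped(h,t), hiked(h,t).
Restrictor pairs: (h1,t2) ✗  (h1,t3) ✓  (h2,t1) ✓  (h3,t1) ✗  (h3,t2) ✗  (h3,t4) ✓  (h4,t2) ✗  (h5,t1) ✓  (h5,t2) ✗  (h5,t3) ✓
Counterexamples (restrictor pairs failing the scope): 5.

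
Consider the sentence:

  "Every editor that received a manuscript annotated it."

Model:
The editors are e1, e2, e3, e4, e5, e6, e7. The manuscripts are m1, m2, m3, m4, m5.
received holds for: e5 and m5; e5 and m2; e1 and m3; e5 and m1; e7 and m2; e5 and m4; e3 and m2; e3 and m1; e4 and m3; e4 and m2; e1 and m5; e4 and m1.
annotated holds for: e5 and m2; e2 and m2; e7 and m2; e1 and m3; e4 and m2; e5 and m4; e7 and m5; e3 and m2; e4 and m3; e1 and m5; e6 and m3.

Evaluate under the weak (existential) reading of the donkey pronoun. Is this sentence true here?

True

"it" takes "a manuscript" as antecedent — a donkey pronoun bound across the clause boundary.
Weak reading: every editor e with some received-manuscript has at least one received-manuscript m such that annotated(e,m).
Per editor: e1:✓  e3:✓  e4:✓  e5:✓  e7:✓
Every editor in the restrictor has a witness.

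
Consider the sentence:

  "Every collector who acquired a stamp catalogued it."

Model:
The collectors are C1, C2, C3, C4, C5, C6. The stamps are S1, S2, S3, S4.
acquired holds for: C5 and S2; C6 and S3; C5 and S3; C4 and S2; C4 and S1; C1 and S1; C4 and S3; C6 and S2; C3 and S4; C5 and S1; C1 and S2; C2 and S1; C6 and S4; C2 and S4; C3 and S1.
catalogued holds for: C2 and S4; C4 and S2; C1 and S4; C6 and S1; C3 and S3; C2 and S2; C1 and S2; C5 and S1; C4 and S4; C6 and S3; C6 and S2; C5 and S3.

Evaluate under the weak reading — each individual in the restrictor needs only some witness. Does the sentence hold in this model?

False

"it" takes "a stamp" as antecedent — a donkey pronoun bound across the clause boundary.
Weak reading: every collector c with some acquired-stamp has at least one acquired-stamp s such that catalogued(c,s).
Per collector: C1:✓  C2:✓  C3:✗  C4:✓  C5:✓  C6:✓
C3 has no witness among its acquired-stamps.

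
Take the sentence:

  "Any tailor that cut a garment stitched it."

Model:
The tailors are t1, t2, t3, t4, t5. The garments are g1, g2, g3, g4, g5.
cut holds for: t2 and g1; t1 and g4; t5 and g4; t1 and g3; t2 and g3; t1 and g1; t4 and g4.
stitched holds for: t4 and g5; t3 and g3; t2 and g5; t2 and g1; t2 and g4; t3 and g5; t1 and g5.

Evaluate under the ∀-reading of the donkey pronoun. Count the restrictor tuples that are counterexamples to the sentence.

"it" takes "a garment" as antecedent — a donkey pronoun bound across the clause boundary.
Strong reading: for every (t,g) with cut(t,g), stitched(t,g).
Restrictor pairs: (t1,g1) ✗  (t1,g3) ✗  (t1,g4) ✗  (t2,g1) ✓  (t2,g3) ✗  (t4,g4) ✗  (t5,g4) ✗
Counterexamples (restrictor pairs failing the scope): 6.

6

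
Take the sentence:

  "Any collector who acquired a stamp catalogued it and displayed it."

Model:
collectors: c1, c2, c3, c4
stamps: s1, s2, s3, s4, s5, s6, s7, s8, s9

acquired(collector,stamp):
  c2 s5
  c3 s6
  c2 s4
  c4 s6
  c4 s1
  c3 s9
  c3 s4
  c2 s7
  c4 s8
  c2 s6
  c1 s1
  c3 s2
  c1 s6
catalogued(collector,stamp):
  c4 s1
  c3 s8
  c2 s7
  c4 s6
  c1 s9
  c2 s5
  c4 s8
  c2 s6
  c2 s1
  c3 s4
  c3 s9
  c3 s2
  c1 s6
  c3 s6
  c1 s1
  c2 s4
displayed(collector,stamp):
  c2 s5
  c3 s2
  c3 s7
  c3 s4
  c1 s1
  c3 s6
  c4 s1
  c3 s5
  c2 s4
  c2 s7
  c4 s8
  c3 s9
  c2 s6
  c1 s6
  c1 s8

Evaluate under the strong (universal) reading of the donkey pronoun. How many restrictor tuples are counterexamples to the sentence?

1

"it" takes "a stamp" as antecedent — a donkey pronoun bound across the clause boundary.
Strong reading: for every (c,s) with acquired(c,s), catalogued(c,s) ∧ displayed(c,s).
Restrictor pairs: (c1,s1) ✓  (c1,s6) ✓  (c2,s4) ✓  (c2,s5) ✓  (c2,s6) ✓  (c2,s7) ✓  (c3,s2) ✓  (c3,s4) ✓  (c3,s6) ✓  (c3,s9) ✓  (c4,s1) ✓  (c4,s6) ✗  (c4,s8) ✓
Counterexamples (restrictor pairs failing the scope): 1.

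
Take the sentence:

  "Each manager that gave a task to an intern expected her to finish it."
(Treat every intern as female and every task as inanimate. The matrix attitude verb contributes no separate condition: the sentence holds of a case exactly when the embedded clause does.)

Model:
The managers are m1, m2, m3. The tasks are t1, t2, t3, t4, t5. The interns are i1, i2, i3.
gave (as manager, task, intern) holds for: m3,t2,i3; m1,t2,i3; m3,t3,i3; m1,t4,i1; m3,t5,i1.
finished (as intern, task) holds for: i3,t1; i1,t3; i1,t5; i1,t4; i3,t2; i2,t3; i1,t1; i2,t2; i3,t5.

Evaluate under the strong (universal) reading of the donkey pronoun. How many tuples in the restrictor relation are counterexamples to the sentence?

"her" takes "an intern" as antecedent and "it" takes "a task"; both are donkey pronouns co-varying with the restrictor.
Strong reading: for every (m,t,i) with gave(m,t,i), finished(i,t).
Restrictor triples: (m1,t2,i3)→finished(i3,t2) ✓  (m1,t4,i1)→finished(i1,t4) ✓  (m3,t2,i3)→finished(i3,t2) ✓  (m3,t3,i3)→finished(i3,t3) ✗  (m3,t5,i1)→finished(i1,t5) ✓
Counterexamples (restrictor triples failing the scope): 1.

1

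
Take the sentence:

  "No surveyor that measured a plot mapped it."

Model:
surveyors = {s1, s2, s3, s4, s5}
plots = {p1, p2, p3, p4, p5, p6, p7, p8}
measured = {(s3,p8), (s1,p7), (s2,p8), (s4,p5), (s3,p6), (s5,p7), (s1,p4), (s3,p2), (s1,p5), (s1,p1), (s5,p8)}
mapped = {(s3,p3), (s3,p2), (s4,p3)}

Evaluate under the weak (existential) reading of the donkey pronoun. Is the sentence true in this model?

"it" takes "a plot" as antecedent — a donkey pronoun bound across the clause boundary.
Truth condition: for no (s,p) with measured(s,p) does mapped(s,p) hold.
Restrictor pairs — does the scope hold? (s1,p1):fails  (s1,p4):fails  (s1,p5):fails  (s1,p7):fails  (s2,p8):fails  (s3,p2):holds  (s3,p6):fails  (s3,p8):fails  (s4,p5):fails  (s5,p7):fails  (s5,p8):fails
Scope holds for 1 pair(s), so the sentence is false.

False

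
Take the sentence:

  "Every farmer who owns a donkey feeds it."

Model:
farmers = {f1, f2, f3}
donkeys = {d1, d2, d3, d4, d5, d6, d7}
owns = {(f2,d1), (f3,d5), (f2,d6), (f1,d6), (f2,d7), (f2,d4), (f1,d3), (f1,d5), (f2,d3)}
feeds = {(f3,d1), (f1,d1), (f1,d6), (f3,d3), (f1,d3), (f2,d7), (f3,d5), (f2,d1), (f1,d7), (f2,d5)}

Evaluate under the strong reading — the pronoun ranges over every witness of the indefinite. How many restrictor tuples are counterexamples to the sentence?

"it" takes "a donkey" as antecedent — a donkey pronoun bound across the clause boundary.
Strong reading: for every (f,d) with owns(f,d), feeds(f,d).
Restrictor pairs: (f1,d3) ✓  (f1,d5) ✗  (f1,d6) ✓  (f2,d1) ✓  (f2,d3) ✗  (f2,d4) ✗  (f2,d6) ✗  (f2,d7) ✓  (f3,d5) ✓
Counterexamples (restrictor pairs failing the scope): 4.

4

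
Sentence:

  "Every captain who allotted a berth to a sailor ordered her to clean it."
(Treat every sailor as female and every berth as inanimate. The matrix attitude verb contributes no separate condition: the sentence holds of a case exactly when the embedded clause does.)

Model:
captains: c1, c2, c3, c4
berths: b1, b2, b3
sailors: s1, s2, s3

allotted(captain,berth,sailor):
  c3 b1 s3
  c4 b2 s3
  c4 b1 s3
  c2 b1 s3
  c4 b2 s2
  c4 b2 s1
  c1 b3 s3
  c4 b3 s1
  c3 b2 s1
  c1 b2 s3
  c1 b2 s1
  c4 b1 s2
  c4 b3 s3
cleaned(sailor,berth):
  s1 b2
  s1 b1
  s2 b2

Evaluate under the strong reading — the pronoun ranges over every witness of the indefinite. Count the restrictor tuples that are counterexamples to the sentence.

9

"her" takes "a sailor" as antecedent and "it" takes "a berth"; both are donkey pronouns co-varying with the restrictor.
Strong reading: for every (c,b,s) with allotted(c,b,s), cleaned(s,b).
Restrictor triples: (c1,b2,s1)→cleaned(s1,b2) ✓  (c1,b2,s3)→cleaned(s3,b2) ✗  (c1,b3,s3)→cleaned(s3,b3) ✗  (c2,b1,s3)→cleaned(s3,b1) ✗  (c3,b1,s3)→cleaned(s3,b1) ✗  (c3,b2,s1)→cleaned(s1,b2) ✓  (c4,b1,s2)→cleaned(s2,b1) ✗  (c4,b1,s3)→cleaned(s3,b1) ✗  (c4,b2,s1)→cleaned(s1,b2) ✓  (c4,b2,s2)→cleaned(s2,b2) ✓  (c4,b2,s3)→cleaned(s3,b2) ✗  (c4,b3,s1)→cleaned(s1,b3) ✗  (c4,b3,s3)→cleaned(s3,b3) ✗
Counterexamples (restrictor triples failing the scope): 9.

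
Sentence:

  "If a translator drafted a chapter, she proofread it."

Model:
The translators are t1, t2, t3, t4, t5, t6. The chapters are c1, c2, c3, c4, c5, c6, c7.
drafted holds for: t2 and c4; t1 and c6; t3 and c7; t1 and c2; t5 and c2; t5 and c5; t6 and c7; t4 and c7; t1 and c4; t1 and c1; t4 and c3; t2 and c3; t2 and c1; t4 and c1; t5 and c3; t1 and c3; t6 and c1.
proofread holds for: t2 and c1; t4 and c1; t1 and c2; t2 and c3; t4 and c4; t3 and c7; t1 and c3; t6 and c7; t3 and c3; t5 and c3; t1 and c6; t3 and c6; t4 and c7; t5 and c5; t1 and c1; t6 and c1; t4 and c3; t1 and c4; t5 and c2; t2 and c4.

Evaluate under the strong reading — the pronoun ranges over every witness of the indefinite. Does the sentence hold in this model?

True

"it" takes "a chapter" as antecedent — a donkey pronoun bound across the clause boundary.
Strong reading: for every (t,c) with drafted(t,c), proofread(t,c).
Restrictor pairs: (t1,c1) ✓  (t1,c2) ✓  (t1,c3) ✓  (t1,c4) ✓  (t1,c6) ✓  (t2,c1) ✓  (t2,c3) ✓  (t2,c4) ✓  (t3,c7) ✓  (t4,c1) ✓  (t4,c3) ✓  (t4,c7) ✓  (t5,c2) ✓  (t5,c3) ✓  (t5,c5) ✓  (t6,c1) ✓  (t6,c7) ✓
Every restrictor pair satisfies the scope.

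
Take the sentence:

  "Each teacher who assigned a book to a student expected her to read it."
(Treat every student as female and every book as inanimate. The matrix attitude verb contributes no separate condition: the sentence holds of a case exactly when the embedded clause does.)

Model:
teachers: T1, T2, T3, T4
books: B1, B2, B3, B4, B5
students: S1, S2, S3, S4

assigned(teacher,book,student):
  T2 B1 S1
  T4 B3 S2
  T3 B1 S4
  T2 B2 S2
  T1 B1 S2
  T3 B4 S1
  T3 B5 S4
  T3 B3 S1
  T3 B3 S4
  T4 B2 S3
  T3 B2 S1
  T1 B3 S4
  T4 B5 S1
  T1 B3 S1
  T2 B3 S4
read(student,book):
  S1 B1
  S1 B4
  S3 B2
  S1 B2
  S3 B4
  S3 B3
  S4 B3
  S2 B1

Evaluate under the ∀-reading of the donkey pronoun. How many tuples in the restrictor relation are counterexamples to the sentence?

7

"her" takes "a student" as antecedent and "it" takes "a book"; both are donkey pronouns co-varying with the restrictor.
Strong reading: for every (t,b,s) with assigned(t,b,s), read(s,b).
Restrictor triples: (T1,B1,S2)→read(S2,B1) ✓  (T1,B3,S1)→read(S1,B3) ✗  (T1,B3,S4)→read(S4,B3) ✓  (T2,B1,S1)→read(S1,B1) ✓  (T2,B2,S2)→read(S2,B2) ✗  (T2,B3,S4)→read(S4,B3) ✓  (T3,B1,S4)→read(S4,B1) ✗  (T3,B2,S1)→read(S1,B2) ✓  (T3,B3,S1)→read(S1,B3) ✗  (T3,B3,S4)→read(S4,B3) ✓  (T3,B4,S1)→read(S1,B4) ✓  (T3,B5,S4)→read(S4,B5) ✗  (T4,B2,S3)→read(S3,B2) ✓  (T4,B3,S2)→read(S2,B3) ✗  (T4,B5,S1)→read(S1,B5) ✗
Counterexamples (restrictor triples failing the scope): 7.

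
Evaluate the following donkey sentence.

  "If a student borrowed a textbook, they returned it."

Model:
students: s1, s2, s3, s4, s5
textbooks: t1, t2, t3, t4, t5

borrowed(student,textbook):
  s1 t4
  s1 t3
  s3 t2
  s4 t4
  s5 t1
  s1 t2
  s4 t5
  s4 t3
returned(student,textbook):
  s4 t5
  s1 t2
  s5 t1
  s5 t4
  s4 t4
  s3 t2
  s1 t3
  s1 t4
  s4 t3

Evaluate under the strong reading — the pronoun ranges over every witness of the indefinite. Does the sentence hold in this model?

True

"it" takes "a textbook" as antecedent — a donkey pronoun bound across the clause boundary.
Strong reading: for every (s,t) with borrowed(s,t), returned(s,t).
Restrictor pairs: (s1,t2) ✓  (s1,t3) ✓  (s1,t4) ✓  (s3,t2) ✓  (s4,t3) ✓  (s4,t4) ✓  (s4,t5) ✓  (s5,t1) ✓
Every restrictor pair satisfies the scope.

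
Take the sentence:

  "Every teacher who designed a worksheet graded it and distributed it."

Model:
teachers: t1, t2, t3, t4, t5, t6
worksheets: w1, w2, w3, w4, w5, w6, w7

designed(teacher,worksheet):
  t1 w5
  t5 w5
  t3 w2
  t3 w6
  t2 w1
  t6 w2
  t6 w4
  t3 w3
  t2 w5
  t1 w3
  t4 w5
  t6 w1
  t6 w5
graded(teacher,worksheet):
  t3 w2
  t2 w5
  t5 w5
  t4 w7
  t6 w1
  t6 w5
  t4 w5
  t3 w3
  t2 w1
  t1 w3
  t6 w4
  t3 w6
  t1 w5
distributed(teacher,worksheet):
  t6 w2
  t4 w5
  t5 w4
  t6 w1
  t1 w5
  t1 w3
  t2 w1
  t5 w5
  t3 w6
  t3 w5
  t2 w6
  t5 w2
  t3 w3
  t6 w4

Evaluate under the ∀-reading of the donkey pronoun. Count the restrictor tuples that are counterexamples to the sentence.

4

"it" takes "a worksheet" as antecedent — a donkey pronoun bound across the clause boundary.
Strong reading: for every (t,w) with designed(t,w), graded(t,w) ∧ distributed(t,w).
Restrictor pairs: (t1,w3) ✓  (t1,w5) ✓  (t2,w1) ✓  (t2,w5) ✗  (t3,w2) ✗  (t3,w3) ✓  (t3,w6) ✓  (t4,w5) ✓  (t5,w5) ✓  (t6,w1) ✓  (t6,w2) ✗  (t6,w4) ✓  (t6,w5) ✗
Counterexamples (restrictor pairs failing the scope): 4.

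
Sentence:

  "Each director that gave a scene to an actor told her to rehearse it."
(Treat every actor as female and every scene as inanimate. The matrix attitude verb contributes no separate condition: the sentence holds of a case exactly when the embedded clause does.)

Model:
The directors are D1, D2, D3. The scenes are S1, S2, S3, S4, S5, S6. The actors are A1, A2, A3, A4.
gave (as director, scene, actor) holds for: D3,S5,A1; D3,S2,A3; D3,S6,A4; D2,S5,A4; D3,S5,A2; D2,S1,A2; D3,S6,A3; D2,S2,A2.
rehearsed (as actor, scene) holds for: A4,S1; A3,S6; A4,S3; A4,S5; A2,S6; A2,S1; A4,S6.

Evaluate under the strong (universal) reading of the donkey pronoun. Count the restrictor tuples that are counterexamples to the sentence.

4

"her" takes "an actor" as antecedent and "it" takes "a scene"; both are donkey pronouns co-varying with the restrictor.
Strong reading: for every (d,s,a) with gave(d,s,a), rehearsed(a,s).
Restrictor triples: (D2,S1,A2)→rehearsed(A2,S1) ✓  (D2,S2,A2)→rehearsed(A2,S2) ✗  (D2,S5,A4)→rehearsed(A4,S5) ✓  (D3,S2,A3)→rehearsed(A3,S2) ✗  (D3,S5,A1)→rehearsed(A1,S5) ✗  (D3,S5,A2)→rehearsed(A2,S5) ✗  (D3,S6,A3)→rehearsed(A3,S6) ✓  (D3,S6,A4)→rehearsed(A4,S6) ✓
Counterexamples (restrictor triples failing the scope): 4.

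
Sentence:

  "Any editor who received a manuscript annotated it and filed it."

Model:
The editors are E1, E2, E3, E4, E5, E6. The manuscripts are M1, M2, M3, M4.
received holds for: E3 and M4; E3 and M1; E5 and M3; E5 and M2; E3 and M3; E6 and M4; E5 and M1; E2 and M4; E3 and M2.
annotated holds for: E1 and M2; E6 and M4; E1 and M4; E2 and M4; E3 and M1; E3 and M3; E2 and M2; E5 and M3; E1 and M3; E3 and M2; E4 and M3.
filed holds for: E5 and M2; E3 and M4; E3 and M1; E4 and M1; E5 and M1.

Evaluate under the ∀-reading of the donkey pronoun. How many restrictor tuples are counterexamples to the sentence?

"it" takes "a manuscript" as antecedent — a donkey pronoun bound across the clause boundary.
Strong reading: for every (e,m) with received(e,m), annotated(e,m) ∧ filed(e,m).
Restrictor pairs: (E2,M4) ✗  (E3,M1) ✓  (E3,M2) ✗  (E3,M3) ✗  (E3,M4) ✗  (E5,M1) ✗  (E5,M2) ✗  (E5,M3) ✗  (E6,M4) ✗
Counterexamples (restrictor pairs failing the scope): 8.

8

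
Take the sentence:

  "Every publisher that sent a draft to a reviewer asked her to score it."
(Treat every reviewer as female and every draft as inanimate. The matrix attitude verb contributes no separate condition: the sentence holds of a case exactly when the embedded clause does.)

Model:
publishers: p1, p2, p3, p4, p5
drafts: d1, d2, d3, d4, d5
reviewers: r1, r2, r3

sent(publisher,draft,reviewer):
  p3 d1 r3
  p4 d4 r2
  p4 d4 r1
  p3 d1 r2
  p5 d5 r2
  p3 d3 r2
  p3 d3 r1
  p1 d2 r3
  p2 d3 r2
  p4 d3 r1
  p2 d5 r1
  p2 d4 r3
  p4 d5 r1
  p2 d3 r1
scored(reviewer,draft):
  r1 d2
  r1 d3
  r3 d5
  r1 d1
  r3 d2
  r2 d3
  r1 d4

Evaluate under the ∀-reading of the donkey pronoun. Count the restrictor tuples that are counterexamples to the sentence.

7

"her" takes "a reviewer" as antecedent and "it" takes "a draft"; both are donkey pronouns co-varying with the restrictor.
Strong reading: for every (p,d,r) with sent(p,d,r), scored(r,d).
Restrictor triples: (p1,d2,r3)→scored(r3,d2) ✓  (p2,d3,r1)→scored(r1,d3) ✓  (p2,d3,r2)→scored(r2,d3) ✓  (p2,d4,r3)→scored(r3,d4) ✗  (p2,d5,r1)→scored(r1,d5) ✗  (p3,d1,r2)→scored(r2,d1) ✗  (p3,d1,r3)→scored(r3,d1) ✗  (p3,d3,r1)→scored(r1,d3) ✓  (p3,d3,r2)→scored(r2,d3) ✓  (p4,d3,r1)→scored(r1,d3) ✓  (p4,d4,r1)→scored(r1,d4) ✓  (p4,d4,r2)→scored(r2,d4) ✗  (p4,d5,r1)→scored(r1,d5) ✗  (p5,d5,r2)→scored(r2,d5) ✗
Counterexamples (restrictor triples failing the scope): 7.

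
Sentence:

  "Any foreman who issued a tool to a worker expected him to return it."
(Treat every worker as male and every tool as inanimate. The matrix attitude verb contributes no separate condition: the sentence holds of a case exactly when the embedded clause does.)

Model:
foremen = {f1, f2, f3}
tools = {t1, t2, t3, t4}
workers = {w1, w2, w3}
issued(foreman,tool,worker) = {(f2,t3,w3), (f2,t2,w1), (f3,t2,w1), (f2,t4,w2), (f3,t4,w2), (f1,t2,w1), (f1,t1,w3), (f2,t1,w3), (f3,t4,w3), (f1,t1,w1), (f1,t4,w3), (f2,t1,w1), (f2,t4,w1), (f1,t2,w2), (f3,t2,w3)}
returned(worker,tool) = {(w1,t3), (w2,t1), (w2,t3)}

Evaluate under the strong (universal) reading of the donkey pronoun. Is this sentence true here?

"him" takes "a worker" as antecedent and "it" takes "a tool"; both are donkey pronouns co-varying with the restrictor.
Strong reading: for every (f,t,w) with issued(f,t,w), returned(w,t).
Restrictor triples: (f1,t1,w1)→returned(w1,t1) ✗  (f1,t1,w3)→returned(w3,t1) ✗  (f1,t2,w1)→returned(w1,t2) ✗  (f1,t2,w2)→returned(w2,t2) ✗  (f1,t4,w3)→returned(w3,t4) ✗  (f2,t1,w1)→returned(w1,t1) ✗  (f2,t1,w3)→returned(w3,t1) ✗  (f2,t2,w1)→returned(w1,t2) ✗  (f2,t3,w3)→returned(w3,t3) ✗  (f2,t4,w1)→returned(w1,t4) ✗  (f2,t4,w2)→returned(w2,t4) ✗  (f3,t2,w1)→returned(w1,t2) ✗  (f3,t2,w3)→returned(w3,t2) ✗  (f3,t4,w2)→returned(w2,t4) ✗  (f3,t4,w3)→returned(w3,t4) ✗
Counterexample: (f1,t1,w1) — returned(w1,t1) does not hold.

False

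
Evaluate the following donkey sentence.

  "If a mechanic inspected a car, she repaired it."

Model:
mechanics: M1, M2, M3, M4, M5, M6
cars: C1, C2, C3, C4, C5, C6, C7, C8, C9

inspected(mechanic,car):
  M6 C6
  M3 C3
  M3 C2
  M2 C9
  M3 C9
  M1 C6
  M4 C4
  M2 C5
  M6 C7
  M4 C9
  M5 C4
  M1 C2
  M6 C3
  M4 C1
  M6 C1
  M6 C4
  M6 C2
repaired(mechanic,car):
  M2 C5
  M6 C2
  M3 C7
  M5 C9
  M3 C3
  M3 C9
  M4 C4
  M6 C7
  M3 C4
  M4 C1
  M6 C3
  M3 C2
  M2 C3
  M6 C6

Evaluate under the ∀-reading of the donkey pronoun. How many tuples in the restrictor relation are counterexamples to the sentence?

"it" takes "a car" as antecedent — a donkey pronoun bound across the clause boundary.
Strong reading: for every (m,c) with inspected(m,c), repaired(m,c).
Restrictor pairs: (M1,C2) ✗  (M1,C6) ✗  (M2,C5) ✓  (M2,C9) ✗  (M3,C2) ✓  (M3,C3) ✓  (M3,C9) ✓  (M4,C1) ✓  (M4,C4) ✓  (M4,C9) ✗  (M5,C4) ✗  (M6,C1) ✗  (M6,C2) ✓  (M6,C3) ✓  (M6,C4) ✗  (M6,C6) ✓  (M6,C7) ✓
Counterexamples (restrictor pairs failing the scope): 7.

7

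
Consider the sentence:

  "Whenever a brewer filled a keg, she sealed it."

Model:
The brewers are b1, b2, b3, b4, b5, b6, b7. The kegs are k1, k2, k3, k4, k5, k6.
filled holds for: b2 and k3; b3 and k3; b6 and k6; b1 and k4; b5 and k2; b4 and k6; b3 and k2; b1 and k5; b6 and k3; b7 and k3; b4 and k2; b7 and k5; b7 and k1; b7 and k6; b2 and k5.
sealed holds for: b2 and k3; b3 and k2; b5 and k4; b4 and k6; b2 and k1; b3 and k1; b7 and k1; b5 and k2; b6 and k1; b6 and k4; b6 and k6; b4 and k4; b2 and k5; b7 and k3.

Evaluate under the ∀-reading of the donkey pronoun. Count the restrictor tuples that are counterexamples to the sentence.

"it" takes "a keg" as antecedent — a donkey pronoun bound across the clause boundary.
Strong reading: for every (b,k) with filled(b,k), sealed(b,k).
Restrictor pairs: (b1,k4) ✗  (b1,k5) ✗  (b2,k3) ✓  (b2,k5) ✓  (b3,k2) ✓  (b3,k3) ✗  (b4,k2) ✗  (b4,k6) ✓  (b5,k2) ✓  (b6,k3) ✗  (b6,k6) ✓  (b7,k1) ✓  (b7,k3) ✓  (b7,k5) ✗  (b7,k6) ✗
Counterexamples (restrictor pairs failing the scope): 7.

7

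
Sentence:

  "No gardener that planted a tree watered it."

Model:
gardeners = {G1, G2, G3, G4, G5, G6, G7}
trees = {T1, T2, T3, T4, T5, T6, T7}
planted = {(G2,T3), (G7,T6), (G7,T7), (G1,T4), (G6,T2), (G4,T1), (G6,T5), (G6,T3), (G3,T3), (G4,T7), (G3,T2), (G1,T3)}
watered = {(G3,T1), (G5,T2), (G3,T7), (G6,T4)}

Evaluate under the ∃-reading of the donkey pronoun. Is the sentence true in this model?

True

"it" takes "a tree" as antecedent — a donkey pronoun bound across the clause boundary.
Truth condition: for no (g,t) with planted(g,t) does watered(g,t) hold.
Restrictor pairs — does the scope hold? (G1,T3):fails  (G1,T4):fails  (G2,T3):fails  (G3,T2):fails  (G3,T3):fails  (G4,T1):fails  (G4,T7):fails  (G6,T2):fails  (G6,T3):fails  (G6,T5):fails  (G7,T6):fails  (G7,T7):fails
Scope holds for no restrictor pair, so the sentence is true.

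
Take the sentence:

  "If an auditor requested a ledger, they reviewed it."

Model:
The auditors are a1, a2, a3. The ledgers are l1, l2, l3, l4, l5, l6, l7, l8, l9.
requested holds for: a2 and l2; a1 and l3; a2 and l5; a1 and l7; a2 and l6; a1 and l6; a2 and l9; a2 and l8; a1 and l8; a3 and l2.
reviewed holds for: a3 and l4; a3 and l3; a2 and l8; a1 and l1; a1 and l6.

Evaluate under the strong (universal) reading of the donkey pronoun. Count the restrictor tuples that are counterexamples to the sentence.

8

"it" takes "a ledger" as antecedent — a donkey pronoun bound across the clause boundary.
Strong reading: for every (a,l) with requested(a,l), reviewed(a,l).
Restrictor pairs: (a1,l3) ✗  (a1,l6) ✓  (a1,l7) ✗  (a1,l8) ✗  (a2,l2) ✗  (a2,l5) ✗  (a2,l6) ✗  (a2,l8) ✓  (a2,l9) ✗  (a3,l2) ✗
Counterexamples (restrictor pairs failing the scope): 8.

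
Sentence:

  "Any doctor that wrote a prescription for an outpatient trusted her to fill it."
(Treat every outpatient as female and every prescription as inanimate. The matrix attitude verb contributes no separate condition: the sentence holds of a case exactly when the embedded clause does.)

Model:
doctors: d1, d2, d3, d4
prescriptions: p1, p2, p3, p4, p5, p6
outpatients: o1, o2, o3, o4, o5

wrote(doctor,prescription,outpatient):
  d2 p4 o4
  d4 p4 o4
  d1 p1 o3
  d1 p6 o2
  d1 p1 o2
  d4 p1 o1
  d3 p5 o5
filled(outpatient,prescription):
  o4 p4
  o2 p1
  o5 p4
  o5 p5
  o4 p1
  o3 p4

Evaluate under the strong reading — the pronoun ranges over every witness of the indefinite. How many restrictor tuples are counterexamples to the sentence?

3

"her" takes "an outpatient" as antecedent and "it" takes "a prescription"; both are donkey pronouns co-varying with the restrictor.
Strong reading: for every (d,p,o) with wrote(d,p,o), filled(o,p).
Restrictor triples: (d1,p1,o2)→filled(o2,p1) ✓  (d1,p1,o3)→filled(o3,p1) ✗  (d1,p6,o2)→filled(o2,p6) ✗  (d2,p4,o4)→filled(o4,p4) ✓  (d3,p5,o5)→filled(o5,p5) ✓  (d4,p1,o1)→filled(o1,p1) ✗  (d4,p4,o4)→filled(o4,p4) ✓
Counterexamples (restrictor triples failing the scope): 3.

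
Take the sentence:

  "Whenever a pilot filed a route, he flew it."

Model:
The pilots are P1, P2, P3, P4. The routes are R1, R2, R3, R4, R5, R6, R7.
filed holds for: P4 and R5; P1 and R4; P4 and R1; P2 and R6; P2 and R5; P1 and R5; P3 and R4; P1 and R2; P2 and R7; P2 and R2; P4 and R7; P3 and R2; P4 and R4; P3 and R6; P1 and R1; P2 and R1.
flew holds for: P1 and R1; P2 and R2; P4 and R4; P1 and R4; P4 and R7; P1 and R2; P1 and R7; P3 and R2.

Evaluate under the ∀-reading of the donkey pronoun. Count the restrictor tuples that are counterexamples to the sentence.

9

"it" takes "a route" as antecedent — a donkey pronoun bound across the clause boundary.
Strong reading: for every (p,r) with filed(p,r), flew(p,r).
Restrictor pairs: (P1,R1) ✓  (P1,R2) ✓  (P1,R4) ✓  (P1,R5) ✗  (P2,R1) ✗  (P2,R2) ✓  (P2,R5) ✗  (P2,R6) ✗  (P2,R7) ✗  (P3,R2) ✓  (P3,R4) ✗  (P3,R6) ✗  (P4,R1) ✗  (P4,R4) ✓  (P4,R5) ✗  (P4,R7) ✓
Counterexamples (restrictor pairs failing the scope): 9.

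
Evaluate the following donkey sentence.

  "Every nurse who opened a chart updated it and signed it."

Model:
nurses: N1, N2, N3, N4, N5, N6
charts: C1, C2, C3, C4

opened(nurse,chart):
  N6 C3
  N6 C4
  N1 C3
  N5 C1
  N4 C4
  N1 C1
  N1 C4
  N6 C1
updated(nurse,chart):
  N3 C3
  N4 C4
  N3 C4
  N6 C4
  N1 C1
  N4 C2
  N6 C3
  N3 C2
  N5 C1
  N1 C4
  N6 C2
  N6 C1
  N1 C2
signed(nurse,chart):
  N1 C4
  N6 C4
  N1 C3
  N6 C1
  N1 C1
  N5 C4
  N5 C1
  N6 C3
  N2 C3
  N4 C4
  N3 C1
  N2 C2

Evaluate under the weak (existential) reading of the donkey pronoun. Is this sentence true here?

"it" takes "a chart" as antecedent — a donkey pronoun bound across the clause boundary.
Weak reading: every nurse n with some opened-chart has at least one opened-chart c such that updated(n,c) ∧ signed(n,c).
Per nurse: N1:✓  N4:✓  N5:✓  N6:✓
Every nurse in the restrictor has a witness.

True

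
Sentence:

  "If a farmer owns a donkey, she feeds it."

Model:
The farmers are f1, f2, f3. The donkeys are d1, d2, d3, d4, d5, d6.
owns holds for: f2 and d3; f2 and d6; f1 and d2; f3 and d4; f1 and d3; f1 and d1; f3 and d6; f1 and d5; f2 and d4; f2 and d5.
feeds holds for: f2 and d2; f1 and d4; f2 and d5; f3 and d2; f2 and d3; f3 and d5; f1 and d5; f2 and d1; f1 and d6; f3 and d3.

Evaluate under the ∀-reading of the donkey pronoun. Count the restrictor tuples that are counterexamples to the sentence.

"it" takes "a donkey" as antecedent — a donkey pronoun bound across the clause boundary.
Strong reading: for every (f,d) with owns(f,d), feeds(f,d).
Restrictor pairs: (f1,d1) ✗  (f1,d2) ✗  (f1,d3) ✗  (f1,d5) ✓  (f2,d3) ✓  (f2,d4) ✗  (f2,d5) ✓  (f2,d6) ✗  (f3,d4) ✗  (f3,d6) ✗
Counterexamples (restrictor pairs failing the scope): 7.

7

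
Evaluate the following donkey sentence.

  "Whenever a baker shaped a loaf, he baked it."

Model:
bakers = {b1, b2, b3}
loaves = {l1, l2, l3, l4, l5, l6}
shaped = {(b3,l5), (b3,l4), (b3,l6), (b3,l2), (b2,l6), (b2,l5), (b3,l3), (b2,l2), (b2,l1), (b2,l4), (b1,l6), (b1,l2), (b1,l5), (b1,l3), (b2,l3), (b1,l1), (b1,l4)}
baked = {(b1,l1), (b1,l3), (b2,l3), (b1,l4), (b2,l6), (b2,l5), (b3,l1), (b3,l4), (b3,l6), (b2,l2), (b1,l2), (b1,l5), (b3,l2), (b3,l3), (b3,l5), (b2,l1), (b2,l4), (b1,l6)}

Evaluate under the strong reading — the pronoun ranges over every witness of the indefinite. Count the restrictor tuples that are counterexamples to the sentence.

0

"it" takes "a loaf" as antecedent — a donkey pronoun bound across the clause boundary.
Strong reading: for every (b,l) with shaped(b,l), baked(b,l).
Restrictor pairs: (b1,l1) ✓  (b1,l2) ✓  (b1,l3) ✓  (b1,l4) ✓  (b1,l5) ✓  (b1,l6) ✓  (b2,l1) ✓  (b2,l2) ✓  (b2,l3) ✓  (b2,l4) ✓  (b2,l5) ✓  (b2,l6) ✓  (b3,l2) ✓  (b3,l3) ✓  (b3,l4) ✓  (b3,l5) ✓  (b3,l6) ✓
Counterexamples (restrictor pairs failing the scope): 0.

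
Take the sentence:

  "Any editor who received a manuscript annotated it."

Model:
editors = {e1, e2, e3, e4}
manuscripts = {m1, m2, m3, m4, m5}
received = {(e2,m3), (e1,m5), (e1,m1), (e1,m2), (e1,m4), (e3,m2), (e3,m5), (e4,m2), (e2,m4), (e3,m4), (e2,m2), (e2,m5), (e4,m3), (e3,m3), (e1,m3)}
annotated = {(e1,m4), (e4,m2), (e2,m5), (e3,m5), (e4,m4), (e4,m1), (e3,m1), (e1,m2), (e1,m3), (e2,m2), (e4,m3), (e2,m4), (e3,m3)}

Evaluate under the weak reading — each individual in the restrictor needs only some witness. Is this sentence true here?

"it" takes "a manuscript" as antecedent — a donkey pronoun bound across the clause boundary.
Weak reading: every editor e with some received-manuscript has at least one received-manuscript m such that annotated(e,m).
Per editor: e1:✓  e2:✓  e3:✓  e4:✓
Every editor in the restrictor has a witness.

True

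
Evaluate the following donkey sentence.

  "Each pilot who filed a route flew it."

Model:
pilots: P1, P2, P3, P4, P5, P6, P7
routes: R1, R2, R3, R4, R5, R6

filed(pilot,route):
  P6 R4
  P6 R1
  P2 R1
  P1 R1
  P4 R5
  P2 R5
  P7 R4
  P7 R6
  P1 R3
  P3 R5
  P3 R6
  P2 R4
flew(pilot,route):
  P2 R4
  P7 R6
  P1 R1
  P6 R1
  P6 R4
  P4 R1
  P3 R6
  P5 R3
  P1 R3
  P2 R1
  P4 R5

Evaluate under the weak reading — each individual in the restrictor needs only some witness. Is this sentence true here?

"it" takes "a route" as antecedent — a donkey pronoun bound across the clause boundary.
Weak reading: every pilot p with some filed-route has at least one filed-route r such that flew(p,r).
Per pilot: P1:✓  P2:✓  P3:✓  P4:✓  P6:✓  P7:✓
Every pilot in the restrictor has a witness.

True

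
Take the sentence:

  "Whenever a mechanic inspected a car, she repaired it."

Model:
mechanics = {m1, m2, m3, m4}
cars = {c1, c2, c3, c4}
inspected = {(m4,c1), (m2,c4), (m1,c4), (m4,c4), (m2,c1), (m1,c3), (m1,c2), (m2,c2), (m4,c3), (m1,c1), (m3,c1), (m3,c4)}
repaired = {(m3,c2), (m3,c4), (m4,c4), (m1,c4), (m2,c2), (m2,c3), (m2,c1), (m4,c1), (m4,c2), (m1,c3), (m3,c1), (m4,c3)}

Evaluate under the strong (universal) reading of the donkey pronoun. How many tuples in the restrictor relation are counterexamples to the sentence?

"it" takes "a car" as antecedent — a donkey pronoun bound across the clause boundary.
Strong reading: for every (m,c) with inspected(m,c), repaired(m,c).
Restrictor pairs: (m1,c1) ✗  (m1,c2) ✗  (m1,c3) ✓  (m1,c4) ✓  (m2,c1) ✓  (m2,c2) ✓  (m2,c4) ✗  (m3,c1) ✓  (m3,c4) ✓  (m4,c1) ✓  (m4,c3) ✓  (m4,c4) ✓
Counterexamples (restrictor pairs failing the scope): 3.

3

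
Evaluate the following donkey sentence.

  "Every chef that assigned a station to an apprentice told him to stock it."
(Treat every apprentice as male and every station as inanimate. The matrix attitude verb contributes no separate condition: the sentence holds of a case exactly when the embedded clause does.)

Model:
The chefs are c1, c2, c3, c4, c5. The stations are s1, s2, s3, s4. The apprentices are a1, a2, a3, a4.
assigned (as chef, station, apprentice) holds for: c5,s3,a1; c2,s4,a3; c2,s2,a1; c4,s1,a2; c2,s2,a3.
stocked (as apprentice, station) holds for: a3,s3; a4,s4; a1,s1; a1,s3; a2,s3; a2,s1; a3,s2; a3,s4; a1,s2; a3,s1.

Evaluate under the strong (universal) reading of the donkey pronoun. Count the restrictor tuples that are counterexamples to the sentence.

0

"him" takes "an apprentice" as antecedent and "it" takes "a station"; both are donkey pronouns co-varying with the restrictor.
Strong reading: for every (c,s,a) with assigned(c,s,a), stocked(a,s).
Restrictor triples: (c2,s2,a1)→stocked(a1,s2) ✓  (c2,s2,a3)→stocked(a3,s2) ✓  (c2,s4,a3)→stocked(a3,s4) ✓  (c4,s1,a2)→stocked(a2,s1) ✓  (c5,s3,a1)→stocked(a1,s3) ✓
Counterexamples (restrictor triples failing the scope): 0.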